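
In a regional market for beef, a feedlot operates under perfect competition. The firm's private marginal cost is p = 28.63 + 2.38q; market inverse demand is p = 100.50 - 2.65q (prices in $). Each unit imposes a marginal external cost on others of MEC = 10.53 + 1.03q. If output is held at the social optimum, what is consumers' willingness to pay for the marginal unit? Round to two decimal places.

Social marginal cost = private MC + MEC = 39.16 + 3.41q.
Set SMC = demand: 39.16 + 3.41q = 100.50 - 2.65q → q* = 10.1221.
Consumer price on the demand curve at q*: 100.50 − 2.65×10.1221 = 73.6764.

P = $73.68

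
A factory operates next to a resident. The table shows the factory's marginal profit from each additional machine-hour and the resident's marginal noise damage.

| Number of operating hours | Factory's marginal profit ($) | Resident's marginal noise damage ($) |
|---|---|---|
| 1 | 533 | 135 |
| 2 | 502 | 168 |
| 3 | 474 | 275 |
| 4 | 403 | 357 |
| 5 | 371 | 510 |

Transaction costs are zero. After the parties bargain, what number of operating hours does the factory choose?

Bargaining reaches the level where marginal profit last exceeds marginal noise damage.
That holds through level 4 (403 ≥ 357) but not at 5 (371 < 510).

4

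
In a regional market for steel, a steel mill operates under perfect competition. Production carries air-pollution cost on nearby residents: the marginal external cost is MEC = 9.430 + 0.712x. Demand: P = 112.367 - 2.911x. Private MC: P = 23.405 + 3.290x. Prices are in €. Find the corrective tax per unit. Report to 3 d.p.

tax = €17.621 per unit

Social marginal cost = private MC + MEC = 32.835 + 4.002x.
Set SMC = demand: 32.835 + 4.002x = 112.367 - 2.911x → x* = 11.5047.
The Pigouvian tax equals MEC at x*: 9.430 + 0.712×11.5047 = 17.6213.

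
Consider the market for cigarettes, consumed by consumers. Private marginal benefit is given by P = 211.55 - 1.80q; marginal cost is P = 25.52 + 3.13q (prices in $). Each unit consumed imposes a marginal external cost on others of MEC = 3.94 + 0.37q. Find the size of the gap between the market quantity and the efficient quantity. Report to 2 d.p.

3.38 units

Market equilibrium (private): 25.52 + 3.13q = 211.55 - 1.80q → q_m = 37.7343.
Social marginal benefit = demand − MEC = 207.61 - 2.17q.
Set SMB = MC: 207.61 - 2.17q = 25.52 + 3.13q → q* = 34.3566.
Gap = |37.7343 − 34.3566| = 3.3777.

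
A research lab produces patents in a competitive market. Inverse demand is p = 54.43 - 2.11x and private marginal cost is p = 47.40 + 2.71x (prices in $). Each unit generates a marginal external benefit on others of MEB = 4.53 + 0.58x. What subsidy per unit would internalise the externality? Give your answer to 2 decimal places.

Social marginal cost = private MC − MEB = 42.87 + 2.13x.
Set SMC = demand: 42.87 + 2.13x = 54.43 - 2.11x → x* = 2.7264.
The Pigouvian subsidy equals MEB at x*: 4.53 + 0.58×2.7264 = 6.1113.

subsidy = $6.11 per unit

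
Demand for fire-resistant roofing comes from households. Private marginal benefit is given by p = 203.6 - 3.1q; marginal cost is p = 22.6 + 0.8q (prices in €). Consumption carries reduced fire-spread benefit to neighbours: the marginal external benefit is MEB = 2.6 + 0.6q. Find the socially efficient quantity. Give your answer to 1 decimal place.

q* = 55.6

Social marginal benefit = demand + MEB = 206.2 - 2.5q.
Set SMB = MC: 206.2 - 2.5q = 22.6 + 0.8q → q* = 55.6364.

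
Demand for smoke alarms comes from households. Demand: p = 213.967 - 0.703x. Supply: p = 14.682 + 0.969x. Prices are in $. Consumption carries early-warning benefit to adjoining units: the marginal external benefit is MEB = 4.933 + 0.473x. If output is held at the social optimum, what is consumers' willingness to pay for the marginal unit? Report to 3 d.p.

P = $94.230

Social marginal benefit = demand + MEB = 218.900 - 0.230x.
Set SMB = MC: 218.900 - 0.230x = 14.682 + 0.969x → x* = 170.3236.
Consumer price on the demand curve at x*: 213.967 − 0.703×170.3236 = 94.2295.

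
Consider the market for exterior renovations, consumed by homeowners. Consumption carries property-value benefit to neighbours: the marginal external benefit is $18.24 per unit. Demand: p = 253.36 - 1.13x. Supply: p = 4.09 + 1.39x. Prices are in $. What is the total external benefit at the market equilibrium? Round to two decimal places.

$1804.24

Market equilibrium (private): 4.09 + 1.39x = 253.36 - 1.13x → x_m = 98.9167.
Total external benefit = MEB × x_m = 18.24 × 98.9167 = 1804.2406.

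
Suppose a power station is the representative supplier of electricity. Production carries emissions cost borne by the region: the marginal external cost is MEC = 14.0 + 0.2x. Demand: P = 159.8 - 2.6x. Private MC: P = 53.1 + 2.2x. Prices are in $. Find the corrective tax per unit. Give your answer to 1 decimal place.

Social marginal cost = private MC + MEC = 67.1 + 2.4x.
Set SMC = demand: 67.1 + 2.4x = 159.8 - 2.6x → x* = 18.5400.
The Pigouvian tax equals MEC at x*: 14.0 + 0.2×18.5400 = 17.7080.

tax = $17.7 per unit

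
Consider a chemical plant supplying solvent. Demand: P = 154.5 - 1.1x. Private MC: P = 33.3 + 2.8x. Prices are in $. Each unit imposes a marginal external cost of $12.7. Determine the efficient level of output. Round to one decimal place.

x* = 27.8

Social marginal cost = private MC + MEC = 46.0 + 2.8x.
Set SMC = demand: 46.0 + 2.8x = 154.5 - 1.1x → x* = 27.8205.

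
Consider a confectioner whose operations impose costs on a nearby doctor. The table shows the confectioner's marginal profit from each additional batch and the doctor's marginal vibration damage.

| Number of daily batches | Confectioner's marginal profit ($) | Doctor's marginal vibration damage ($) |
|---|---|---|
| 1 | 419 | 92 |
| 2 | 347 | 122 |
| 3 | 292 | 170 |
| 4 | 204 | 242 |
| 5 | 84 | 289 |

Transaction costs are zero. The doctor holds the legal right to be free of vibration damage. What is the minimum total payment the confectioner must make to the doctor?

Efficient level: marginal profit ≥ marginal vibration damage through level 3, so k* = 3.
With the doctor holding the right, the confectioner must at least compensate total damage at k*: 92 + 122 + 170 = 384.

$384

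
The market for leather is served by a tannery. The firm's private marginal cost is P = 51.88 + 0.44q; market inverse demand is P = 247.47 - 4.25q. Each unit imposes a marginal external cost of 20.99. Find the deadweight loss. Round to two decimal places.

DWL = 46.97

Market equilibrium (private): 51.88 + 0.44q = 247.47 - 4.25q → q_m = 41.7036.
Social marginal cost = private MC + MEC = 72.87 + 0.44q.
Set SMC = demand: 72.87 + 0.44q = 247.47 - 4.25q → q* = 37.2281.
Height of the DWL triangle at q_m is SMC(q_m) − demand(q_m) = MEC(q_m) = 20.9900.
DWL = ½ × 4.4755 × 20.9900 = 46.9704.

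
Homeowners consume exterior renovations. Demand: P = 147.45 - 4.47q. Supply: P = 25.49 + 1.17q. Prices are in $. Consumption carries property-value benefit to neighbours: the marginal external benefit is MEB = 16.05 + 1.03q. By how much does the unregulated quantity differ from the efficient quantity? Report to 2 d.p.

8.31 units

Market equilibrium (private): 25.49 + 1.17q = 147.45 - 4.47q → q_m = 21.6241.
Social marginal benefit = demand + MEB = 163.50 - 3.44q.
Set SMB = MC: 163.50 - 3.44q = 25.49 + 1.17q → q* = 29.9371.
Gap = |21.6241 − 29.9371| = 8.3130.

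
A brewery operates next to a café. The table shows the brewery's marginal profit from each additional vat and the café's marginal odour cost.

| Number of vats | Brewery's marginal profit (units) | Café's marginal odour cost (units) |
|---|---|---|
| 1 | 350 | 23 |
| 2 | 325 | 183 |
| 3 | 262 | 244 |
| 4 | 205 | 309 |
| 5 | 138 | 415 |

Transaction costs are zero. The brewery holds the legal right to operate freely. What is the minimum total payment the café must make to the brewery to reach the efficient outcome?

343

Left alone the brewery would choose level 5 (marginal profit stays positive).
Efficient level: k* = 3 (marginal profit ≥ marginal odour cost through 3).
The café must at least cover the brewery's forgone profit from cutting 5→3: 205 + 138 = 343.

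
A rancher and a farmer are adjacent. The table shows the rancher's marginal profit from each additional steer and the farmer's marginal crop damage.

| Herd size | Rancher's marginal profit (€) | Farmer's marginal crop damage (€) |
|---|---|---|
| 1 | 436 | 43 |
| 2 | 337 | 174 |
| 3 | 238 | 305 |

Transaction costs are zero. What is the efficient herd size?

2

Bargaining reaches the level where marginal profit last exceeds marginal crop damage.
That holds through level 2 (337 ≥ 174) but not at 3 (238 < 305).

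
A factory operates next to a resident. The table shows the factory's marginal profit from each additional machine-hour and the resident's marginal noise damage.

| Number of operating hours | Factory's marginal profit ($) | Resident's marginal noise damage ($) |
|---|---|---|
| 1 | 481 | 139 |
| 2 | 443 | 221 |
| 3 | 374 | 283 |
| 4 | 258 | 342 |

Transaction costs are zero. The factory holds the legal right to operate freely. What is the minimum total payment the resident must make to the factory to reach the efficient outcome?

$258

Left alone the factory would choose level 4 (marginal profit stays positive).
Efficient level: k* = 3 (marginal profit ≥ marginal noise damage through 3).
The resident must at least cover the factory's forgone profit from cutting 4→3: 258 = 258.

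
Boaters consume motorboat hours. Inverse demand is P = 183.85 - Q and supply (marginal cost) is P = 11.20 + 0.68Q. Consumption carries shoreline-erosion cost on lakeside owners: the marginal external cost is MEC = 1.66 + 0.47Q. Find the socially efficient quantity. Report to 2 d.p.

Q* = 79.53

Social marginal benefit = demand − MEC = 182.19 - 1.47Q.
Set SMB = MC: 182.19 - 1.47Q = 11.20 + 0.68Q → Q* = 79.5302.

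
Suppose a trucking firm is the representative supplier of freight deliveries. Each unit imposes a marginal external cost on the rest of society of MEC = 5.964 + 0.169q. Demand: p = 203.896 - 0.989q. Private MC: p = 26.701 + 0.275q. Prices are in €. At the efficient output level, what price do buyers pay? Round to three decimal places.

Social marginal cost = private MC + MEC = 32.665 + 0.444q.
Set SMC = demand: 32.665 + 0.444q = 203.896 - 0.989q → q* = 119.4913.
Consumer price on the demand curve at q*: 203.896 − 0.989×119.4913 = 85.7191.

P = €85.719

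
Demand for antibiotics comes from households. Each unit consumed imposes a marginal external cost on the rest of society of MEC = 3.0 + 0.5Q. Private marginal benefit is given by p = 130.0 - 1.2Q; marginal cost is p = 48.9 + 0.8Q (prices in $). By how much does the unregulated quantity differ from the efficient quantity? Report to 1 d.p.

Market equilibrium (private): 48.9 + 0.8Q = 130.0 - 1.2Q → Q_m = 40.5500.
Social marginal benefit = demand − MEC = 127.0 - 1.7Q.
Set SMB = MC: 127.0 - 1.7Q = 48.9 + 0.8Q → Q* = 31.2400.
Gap = |40.5500 − 31.2400| = 9.3100.

9.3 units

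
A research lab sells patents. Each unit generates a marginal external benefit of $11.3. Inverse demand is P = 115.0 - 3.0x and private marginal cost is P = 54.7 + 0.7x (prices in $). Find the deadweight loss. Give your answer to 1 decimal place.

DWL = $17.3

Market equilibrium (private): 54.7 + 0.7x = 115.0 - 3.0x → x_m = 16.2973.
Social marginal cost = private MC − MEB = 43.4 + 0.7x.
Set SMC = demand: 43.4 + 0.7x = 115.0 - 3.0x → x* = 19.3514.
Height of the DWL triangle at x_m is demand(x_m) − SMC(x_m) = MEB(x_m) = 11.3000.
DWL = ½ × 3.0541 × 11.3000 = 17.2557.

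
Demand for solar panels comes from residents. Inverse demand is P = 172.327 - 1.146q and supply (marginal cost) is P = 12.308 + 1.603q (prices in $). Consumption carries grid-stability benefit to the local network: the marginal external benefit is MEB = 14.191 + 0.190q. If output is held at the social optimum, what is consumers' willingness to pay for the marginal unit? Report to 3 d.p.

P = $94.310

Social marginal benefit = demand + MEB = 186.518 - 0.956q.
Set SMB = MC: 186.518 - 0.956q = 12.308 + 1.603q → q* = 68.0774.
Consumer price on the demand curve at q*: 172.327 − 1.146×68.0774 = 94.3103.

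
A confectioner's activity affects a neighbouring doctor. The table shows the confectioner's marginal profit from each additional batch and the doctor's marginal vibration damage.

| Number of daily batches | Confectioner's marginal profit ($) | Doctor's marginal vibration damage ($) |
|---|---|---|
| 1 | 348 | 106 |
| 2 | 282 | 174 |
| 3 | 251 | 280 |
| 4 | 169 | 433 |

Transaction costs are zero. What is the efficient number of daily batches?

2

Bargaining reaches the level where marginal profit last exceeds marginal vibration damage.
That holds through level 2 (282 ≥ 174) but not at 3 (251 < 280).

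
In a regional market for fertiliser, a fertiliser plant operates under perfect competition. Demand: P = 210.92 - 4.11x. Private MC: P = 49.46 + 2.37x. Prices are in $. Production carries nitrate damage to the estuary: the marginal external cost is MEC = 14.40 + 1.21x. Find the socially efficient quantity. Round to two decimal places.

Social marginal cost = private MC + MEC = 63.86 + 3.58x.
Set SMC = demand: 63.86 + 3.58x = 210.92 - 4.11x → x* = 19.1235.

x* = 19.12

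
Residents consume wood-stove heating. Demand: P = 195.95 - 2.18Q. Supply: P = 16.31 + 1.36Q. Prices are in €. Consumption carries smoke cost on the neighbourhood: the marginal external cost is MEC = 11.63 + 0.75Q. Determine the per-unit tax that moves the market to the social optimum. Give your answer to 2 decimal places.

tax = €41.00 per unit

Social marginal benefit = demand − MEC = 184.32 - 2.93Q.
Set SMB = MC: 184.32 - 2.93Q = 16.31 + 1.36Q → Q* = 39.1632.
The Pigouvian tax equals MEC at Q*: 11.63 + 0.75×39.1632 = 41.0024.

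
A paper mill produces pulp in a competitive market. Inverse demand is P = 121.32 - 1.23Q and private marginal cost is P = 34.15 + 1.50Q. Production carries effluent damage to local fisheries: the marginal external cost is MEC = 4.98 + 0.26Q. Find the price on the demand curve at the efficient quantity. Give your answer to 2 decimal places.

P = 87.51

Social marginal cost = private MC + MEC = 39.13 + 1.76Q.
Set SMC = demand: 39.13 + 1.76Q = 121.32 - 1.23Q → Q* = 27.4883.
Consumer price on the demand curve at Q*: 121.32 − 1.23×27.4883 = 87.5094.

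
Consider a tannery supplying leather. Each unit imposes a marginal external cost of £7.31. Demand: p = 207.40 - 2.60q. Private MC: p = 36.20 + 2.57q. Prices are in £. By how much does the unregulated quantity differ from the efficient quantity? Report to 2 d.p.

1.41 units

Market equilibrium (private): 36.20 + 2.57q = 207.40 - 2.60q → q_m = 33.1141.
Social marginal cost = private MC + MEC = 43.51 + 2.57q.
Set SMC = demand: 43.51 + 2.57q = 207.40 - 2.60q → q* = 31.7002.
Gap = |33.1141 − 31.7002| = 1.4139.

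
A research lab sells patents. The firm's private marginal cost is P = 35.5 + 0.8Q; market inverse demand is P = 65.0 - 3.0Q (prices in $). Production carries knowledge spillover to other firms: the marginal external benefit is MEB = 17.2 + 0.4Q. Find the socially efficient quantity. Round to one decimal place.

Q* = 13.7

Social marginal cost = private MC − MEB = 18.3 + 0.4Q.
Set SMC = demand: 18.3 + 0.4Q = 65.0 - 3.0Q → Q* = 13.7353.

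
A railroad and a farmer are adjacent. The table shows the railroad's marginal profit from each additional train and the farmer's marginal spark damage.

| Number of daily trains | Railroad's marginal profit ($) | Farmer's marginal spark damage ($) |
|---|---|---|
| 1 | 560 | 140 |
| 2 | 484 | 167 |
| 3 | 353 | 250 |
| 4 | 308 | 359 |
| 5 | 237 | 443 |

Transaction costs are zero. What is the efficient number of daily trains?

3

Bargaining reaches the level where marginal profit last exceeds marginal spark damage.
That holds through level 3 (353 ≥ 250) but not at 4 (308 < 359).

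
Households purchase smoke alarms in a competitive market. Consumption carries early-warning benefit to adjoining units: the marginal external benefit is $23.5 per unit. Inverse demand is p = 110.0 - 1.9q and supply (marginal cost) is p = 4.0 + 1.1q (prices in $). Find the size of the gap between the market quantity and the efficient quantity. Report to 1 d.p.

Market equilibrium (private): 4.0 + 1.1q = 110.0 - 1.9q → q_m = 35.3333.
Social marginal benefit = demand + MEB = 133.5 - 1.9q.
Set SMB = MC: 133.5 - 1.9q = 4.0 + 1.1q → q* = 43.1667.
Gap = |35.3333 − 43.1667| = 7.8334.

7.8 units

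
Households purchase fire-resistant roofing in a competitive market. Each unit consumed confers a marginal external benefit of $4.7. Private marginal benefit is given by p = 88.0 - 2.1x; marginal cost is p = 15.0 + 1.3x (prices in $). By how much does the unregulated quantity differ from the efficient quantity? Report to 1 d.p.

Market equilibrium (private): 15.0 + 1.3x = 88.0 - 2.1x → x_m = 21.4706.
Social marginal benefit = demand + MEB = 92.7 - 2.1x.
Set SMB = MC: 92.7 - 2.1x = 15.0 + 1.3x → x* = 22.8529.
Gap = |21.4706 − 22.8529| = 1.3823.

1.4 units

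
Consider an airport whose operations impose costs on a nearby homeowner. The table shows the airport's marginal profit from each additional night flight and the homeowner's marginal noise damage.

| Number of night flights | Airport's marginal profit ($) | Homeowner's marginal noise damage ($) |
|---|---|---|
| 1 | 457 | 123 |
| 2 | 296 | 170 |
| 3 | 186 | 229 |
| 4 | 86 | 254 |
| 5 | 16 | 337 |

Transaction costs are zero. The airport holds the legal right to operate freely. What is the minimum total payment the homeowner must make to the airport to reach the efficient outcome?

$288

Left alone the airport would choose level 5 (marginal profit stays positive).
Efficient level: k* = 2 (marginal profit ≥ marginal noise damage through 2).
The homeowner must at least cover the airport's forgone profit from cutting 5→2: 186 + 86 + 16 = 288.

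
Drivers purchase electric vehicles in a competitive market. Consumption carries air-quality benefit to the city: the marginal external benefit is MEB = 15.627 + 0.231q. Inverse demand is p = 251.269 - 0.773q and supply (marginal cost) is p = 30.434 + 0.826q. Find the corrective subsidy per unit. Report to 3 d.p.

subsidy = 55.556 per unit

Social marginal benefit = demand + MEB = 266.896 - 0.542q.
Set SMB = MC: 266.896 - 0.542q = 30.434 + 0.826q → q* = 172.8523.
The Pigouvian subsidy equals MEB at q*: 15.627 + 0.231×172.8523 = 55.5559.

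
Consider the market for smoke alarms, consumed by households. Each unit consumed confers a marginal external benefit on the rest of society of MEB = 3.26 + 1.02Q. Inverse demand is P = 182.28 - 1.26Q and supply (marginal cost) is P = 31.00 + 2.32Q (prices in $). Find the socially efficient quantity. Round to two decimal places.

Social marginal benefit = demand + MEB = 185.54 - 0.24Q.
Set SMB = MC: 185.54 - 0.24Q = 31.00 + 2.32Q → Q* = 60.3672.

Q* = 60.37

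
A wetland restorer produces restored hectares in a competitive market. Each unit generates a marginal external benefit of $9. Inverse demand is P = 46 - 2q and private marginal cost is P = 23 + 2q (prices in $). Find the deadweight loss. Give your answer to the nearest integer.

Market equilibrium (private): 23 + 2q = 46 - 2q → q_m = 5.7500.
Social marginal cost = private MC − MEB = 14 + 2q.
Set SMC = demand: 14 + 2q = 46 - 2q → q* = 8.0000.
Height of the DWL triangle at q_m is demand(q_m) − SMC(q_m) = MEB(q_m) = 9.0000.
DWL = ½ × 2.2500 × 9.0000 = 10.1250.

DWL = $10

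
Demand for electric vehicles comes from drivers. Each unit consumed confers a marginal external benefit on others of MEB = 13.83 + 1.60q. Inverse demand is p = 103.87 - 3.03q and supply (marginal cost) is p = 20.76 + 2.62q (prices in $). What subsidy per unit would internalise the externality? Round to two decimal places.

subsidy = $52.13 per unit

Social marginal benefit = demand + MEB = 117.70 - 1.43q.
Set SMB = MC: 117.70 - 1.43q = 20.76 + 2.62q → q* = 23.9358.
The Pigouvian subsidy equals MEB at q*: 13.83 + 1.60×23.9358 = 52.1273.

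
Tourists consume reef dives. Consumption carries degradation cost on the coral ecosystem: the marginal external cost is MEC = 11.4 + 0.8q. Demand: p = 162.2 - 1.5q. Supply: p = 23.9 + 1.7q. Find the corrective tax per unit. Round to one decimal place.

Social marginal benefit = demand − MEC = 150.8 - 2.3q.
Set SMB = MC: 150.8 - 2.3q = 23.9 + 1.7q → q* = 31.7250.
The Pigouvian tax equals MEC at q*: 11.4 + 0.8×31.7250 = 36.7800.

tax = 36.8 per unit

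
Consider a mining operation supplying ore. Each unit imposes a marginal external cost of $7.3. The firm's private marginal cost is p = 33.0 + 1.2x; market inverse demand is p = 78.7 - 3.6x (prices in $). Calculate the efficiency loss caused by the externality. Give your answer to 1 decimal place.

DWL = $5.6

Market equilibrium (private): 33.0 + 1.2x = 78.7 - 3.6x → x_m = 9.5208.
Social marginal cost = private MC + MEC = 40.3 + 1.2x.
Set SMC = demand: 40.3 + 1.2x = 78.7 - 3.6x → x* = 8.0000.
The loss is the area between SMC and demand from x* to x_m; with linear curves that's a triangle of height MEC(x_m).
DWL = ½ × 1.5208 × 7.3000 = 5.5509.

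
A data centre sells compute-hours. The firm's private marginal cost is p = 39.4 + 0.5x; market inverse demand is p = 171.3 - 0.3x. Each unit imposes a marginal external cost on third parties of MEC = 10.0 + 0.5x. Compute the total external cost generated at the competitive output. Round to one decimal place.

8444.7

Market equilibrium (private): 39.4 + 0.5x = 171.3 - 0.3x → x_m = 164.8750.
Total external cost = ∫₀^{x_m} (10.0 + 0.5x) dx = 10.0×164.8750 + ½×0.5×164.8750² = 8444.6914.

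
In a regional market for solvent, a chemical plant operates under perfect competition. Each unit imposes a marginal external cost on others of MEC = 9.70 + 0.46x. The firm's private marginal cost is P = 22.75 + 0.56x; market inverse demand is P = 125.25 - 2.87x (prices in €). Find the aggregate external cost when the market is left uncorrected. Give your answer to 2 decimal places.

€495.26

Market equilibrium (private): 22.75 + 0.56x = 125.25 - 2.87x → x_m = 29.8834.
Total external cost = ∫₀^{x_m} (9.70 + 0.46x) dx = 9.70×29.8834 + ½×0.46×29.8834² = 495.2630.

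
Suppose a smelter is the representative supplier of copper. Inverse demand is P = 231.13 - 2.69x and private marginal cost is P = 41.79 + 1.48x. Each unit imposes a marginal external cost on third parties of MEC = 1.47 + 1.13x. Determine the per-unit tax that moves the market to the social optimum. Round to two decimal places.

Social marginal cost = private MC + MEC = 43.26 + 2.61x.
Set SMC = demand: 43.26 + 2.61x = 231.13 - 2.69x → x* = 35.4472.
The Pigouvian tax equals MEC at x*: 1.47 + 1.13×35.4472 = 41.5253.

tax = 41.53 per unit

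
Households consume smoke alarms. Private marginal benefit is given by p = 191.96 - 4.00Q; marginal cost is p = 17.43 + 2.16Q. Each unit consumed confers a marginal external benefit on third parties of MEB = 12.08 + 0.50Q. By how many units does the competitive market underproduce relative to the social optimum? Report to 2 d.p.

Market equilibrium (private): 17.43 + 2.16Q = 191.96 - 4.00Q → Q_m = 28.3328.
Social marginal benefit = demand + MEB = 204.04 - 3.50Q.
Set SMB = MC: 204.04 - 3.50Q = 17.43 + 2.16Q → Q* = 32.9700.
Gap = |28.3328 − 32.9700| = 4.6372.

4.64 units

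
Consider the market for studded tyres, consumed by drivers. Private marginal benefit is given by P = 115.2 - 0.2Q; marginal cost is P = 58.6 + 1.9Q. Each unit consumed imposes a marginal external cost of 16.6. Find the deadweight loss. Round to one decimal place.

Market equilibrium (private): 58.6 + 1.9Q = 115.2 - 0.2Q → Q_m = 26.9524.
Social marginal benefit = demand − MEC = 98.6 - 0.2Q.
Set SMB = MC: 98.6 - 0.2Q = 58.6 + 1.9Q → Q* = 19.0476.
Height of the DWL triangle at Q_m is MC(Q_m) − SMB(Q_m) = MEC(Q_m) = 16.6000.
DWL = ½ × 7.9048 × 16.6000 = 65.6098.

DWL = 65.6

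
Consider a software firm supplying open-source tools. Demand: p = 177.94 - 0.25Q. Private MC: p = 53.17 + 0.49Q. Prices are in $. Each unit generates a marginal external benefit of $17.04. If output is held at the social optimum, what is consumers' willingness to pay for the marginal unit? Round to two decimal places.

P = $130.03

Social marginal cost = private MC − MEB = 36.13 + 0.49Q.
Set SMC = demand: 36.13 + 0.49Q = 177.94 - 0.25Q → Q* = 191.6351.
Consumer price on the demand curve at Q*: 177.94 − 0.25×191.6351 = 130.0312.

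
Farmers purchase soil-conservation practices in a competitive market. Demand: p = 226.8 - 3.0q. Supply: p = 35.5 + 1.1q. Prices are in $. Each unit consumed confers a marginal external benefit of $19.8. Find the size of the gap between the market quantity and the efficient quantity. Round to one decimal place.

Market equilibrium (private): 35.5 + 1.1q = 226.8 - 3.0q → q_m = 46.6585.
Social marginal benefit = demand + MEB = 246.6 - 3.0q.
Set SMB = MC: 246.6 - 3.0q = 35.5 + 1.1q → q* = 51.4878.
Gap = |46.6585 − 51.4878| = 4.8293.

4.8 units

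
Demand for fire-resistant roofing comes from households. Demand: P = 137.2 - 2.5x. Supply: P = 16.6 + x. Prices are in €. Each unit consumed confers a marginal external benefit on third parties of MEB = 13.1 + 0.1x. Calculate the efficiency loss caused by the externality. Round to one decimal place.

DWL = €40.3

Market equilibrium (private): 16.6 + x = 137.2 - 2.5x → x_m = 34.4571.
Social marginal benefit = demand + MEB = 150.3 - 2.4x.
Set SMB = MC: 150.3 - 2.4x = 16.6 + x → x* = 39.3235.
Height of the DWL triangle at x_m is SMB(x_m) − MC(x_m) = MEB(x_m) = 16.5457.
DWL = ½ × 4.8664 × 16.5457 = 40.2590.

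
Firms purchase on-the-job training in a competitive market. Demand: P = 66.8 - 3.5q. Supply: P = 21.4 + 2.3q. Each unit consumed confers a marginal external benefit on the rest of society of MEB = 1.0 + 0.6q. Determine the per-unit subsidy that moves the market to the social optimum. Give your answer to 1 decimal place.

Social marginal benefit = demand + MEB = 67.8 - 2.9q.
Set SMB = MC: 67.8 - 2.9q = 21.4 + 2.3q → q* = 8.9231.
The Pigouvian subsidy equals MEB at q*: 1.0 + 0.6×8.9231 = 6.3539.

subsidy = 6.4 per unit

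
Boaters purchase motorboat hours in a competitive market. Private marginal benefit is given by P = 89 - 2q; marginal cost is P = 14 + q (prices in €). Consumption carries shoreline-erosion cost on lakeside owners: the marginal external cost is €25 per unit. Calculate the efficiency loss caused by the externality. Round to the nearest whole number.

Market equilibrium (private): 14 + q = 89 - 2q → q_m = 25.0000.
Social marginal benefit = demand − MEC = 64 - 2q.
Set SMB = MC: 64 - 2q = 14 + q → q* = 16.6667.
The loss is the area between SMB and MC from q* to q_m; with linear curves that's a triangle of height MEC(q_m).
DWL = ½ × 8.3333 × 25.0000 = 104.1663.

DWL = €104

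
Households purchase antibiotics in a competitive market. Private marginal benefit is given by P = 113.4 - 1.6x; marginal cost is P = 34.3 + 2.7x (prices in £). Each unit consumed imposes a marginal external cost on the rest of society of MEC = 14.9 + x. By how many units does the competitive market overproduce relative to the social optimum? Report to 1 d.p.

6.3 units

Market equilibrium (private): 34.3 + 2.7x = 113.4 - 1.6x → x_m = 18.3953.
Social marginal benefit = demand − MEC = 98.5 - 2.6x.
Set SMB = MC: 98.5 - 2.6x = 34.3 + 2.7x → x* = 12.1132.
Gap = |18.3953 − 12.1132| = 6.2821.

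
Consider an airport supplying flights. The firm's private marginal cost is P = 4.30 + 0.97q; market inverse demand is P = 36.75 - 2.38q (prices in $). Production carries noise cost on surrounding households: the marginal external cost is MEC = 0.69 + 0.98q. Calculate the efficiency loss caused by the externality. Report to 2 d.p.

DWL = $11.97

Market equilibrium (private): 4.30 + 0.97q = 36.75 - 2.38q → q_m = 9.6866.
Social marginal cost = private MC + MEC = 4.99 + 1.95q.
Set SMC = demand: 4.99 + 1.95q = 36.75 - 2.38q → q* = 7.3349.
Between q* and q_m the wedge SMC − demand runs linearly from 0 to MEC(q_m), so the loss is a triangle.
DWL = ½ × 2.3517 × 10.1828 = 11.9734.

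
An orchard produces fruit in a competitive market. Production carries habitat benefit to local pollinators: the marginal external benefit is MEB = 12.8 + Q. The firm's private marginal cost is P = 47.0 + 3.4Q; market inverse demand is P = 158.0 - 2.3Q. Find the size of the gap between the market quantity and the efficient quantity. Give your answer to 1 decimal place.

6.9 units

Market equilibrium (private): 47.0 + 3.4Q = 158.0 - 2.3Q → Q_m = 19.4737.
Social marginal cost = private MC − MEB = 34.2 + 2.4Q.
Set SMC = demand: 34.2 + 2.4Q = 158.0 - 2.3Q → Q* = 26.3404.
Gap = |19.4737 − 26.3404| = 6.8667.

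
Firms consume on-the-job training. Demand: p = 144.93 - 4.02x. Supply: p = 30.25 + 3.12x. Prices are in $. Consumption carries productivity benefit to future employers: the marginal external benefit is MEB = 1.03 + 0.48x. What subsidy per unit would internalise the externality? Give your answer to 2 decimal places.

subsidy = $9.37 per unit

Social marginal benefit = demand + MEB = 145.96 - 3.54x.
Set SMB = MC: 145.96 - 3.54x = 30.25 + 3.12x → x* = 17.3739.
The Pigouvian subsidy equals MEB at x*: 1.03 + 0.48×17.3739 = 9.3695.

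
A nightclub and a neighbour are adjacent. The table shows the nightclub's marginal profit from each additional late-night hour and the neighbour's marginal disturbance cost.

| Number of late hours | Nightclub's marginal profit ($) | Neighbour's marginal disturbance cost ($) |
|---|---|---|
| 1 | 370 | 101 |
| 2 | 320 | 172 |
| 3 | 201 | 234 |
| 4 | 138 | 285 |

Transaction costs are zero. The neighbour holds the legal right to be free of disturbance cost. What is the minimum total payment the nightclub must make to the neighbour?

Efficient level: marginal profit ≥ marginal disturbance cost through level 2, so k* = 2.
With the neighbour holding the right, the nightclub must at least compensate total damage at k*: 101 + 172 = 273.

$273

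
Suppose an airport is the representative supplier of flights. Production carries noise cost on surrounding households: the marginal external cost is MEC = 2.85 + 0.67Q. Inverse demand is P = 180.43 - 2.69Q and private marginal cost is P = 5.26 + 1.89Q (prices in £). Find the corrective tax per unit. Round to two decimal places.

tax = £24.84 per unit

Social marginal cost = private MC + MEC = 8.11 + 2.56Q.
Set SMC = demand: 8.11 + 2.56Q = 180.43 - 2.69Q → Q* = 32.8229.
The Pigouvian tax equals MEC at Q*: 2.85 + 0.67×32.8229 = 24.8413.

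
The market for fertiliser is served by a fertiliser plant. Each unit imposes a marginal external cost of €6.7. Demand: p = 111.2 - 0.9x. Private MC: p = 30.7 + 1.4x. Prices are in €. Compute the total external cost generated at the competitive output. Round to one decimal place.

Market equilibrium (private): 30.7 + 1.4x = 111.2 - 0.9x → x_m = 35.0000.
Total external cost = MEC × x_m = 6.7 × 35.0000 = 234.5000.

€234.5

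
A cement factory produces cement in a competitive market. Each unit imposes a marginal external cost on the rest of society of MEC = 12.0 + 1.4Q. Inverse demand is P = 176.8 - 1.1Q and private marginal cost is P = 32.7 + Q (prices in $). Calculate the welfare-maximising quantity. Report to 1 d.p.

Social marginal cost = private MC + MEC = 44.7 + 2.4Q.
Set SMC = demand: 44.7 + 2.4Q = 176.8 - 1.1Q → Q* = 37.7429.

Q* = 37.7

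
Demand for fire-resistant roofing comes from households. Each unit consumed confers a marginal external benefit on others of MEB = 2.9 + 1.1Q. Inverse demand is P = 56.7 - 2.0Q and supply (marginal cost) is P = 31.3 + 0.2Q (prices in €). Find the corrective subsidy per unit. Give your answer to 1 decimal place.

Social marginal benefit = demand + MEB = 59.6 - 0.9Q.
Set SMB = MC: 59.6 - 0.9Q = 31.3 + 0.2Q → Q* = 25.7273.
The Pigouvian subsidy equals MEB at Q*: 2.9 + 1.1×25.7273 = 31.2000.

subsidy = €31.2 per unit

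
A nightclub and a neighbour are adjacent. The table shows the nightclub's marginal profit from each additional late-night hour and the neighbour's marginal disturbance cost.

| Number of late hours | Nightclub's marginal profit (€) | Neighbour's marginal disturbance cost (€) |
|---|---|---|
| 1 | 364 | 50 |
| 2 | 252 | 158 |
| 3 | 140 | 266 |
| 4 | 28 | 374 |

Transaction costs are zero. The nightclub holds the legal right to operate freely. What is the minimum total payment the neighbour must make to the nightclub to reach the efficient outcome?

Left alone the nightclub would choose level 4 (marginal profit stays positive).
Efficient level: k* = 2 (marginal profit ≥ marginal disturbance cost through 2).
The neighbour must at least cover the nightclub's forgone profit from cutting 4→2: 140 + 28 = 168.

€168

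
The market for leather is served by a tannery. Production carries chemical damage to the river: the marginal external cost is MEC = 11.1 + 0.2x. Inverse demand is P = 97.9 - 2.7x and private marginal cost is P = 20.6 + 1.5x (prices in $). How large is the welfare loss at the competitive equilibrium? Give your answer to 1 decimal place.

Market equilibrium (private): 20.6 + 1.5x = 97.9 - 2.7x → x_m = 18.4048.
Social marginal cost = private MC + MEC = 31.7 + 1.7x.
Set SMC = demand: 31.7 + 1.7x = 97.9 - 2.7x → x* = 15.0455.
Height of the DWL triangle at x_m is SMC(x_m) − demand(x_m) = MEC(x_m) = 14.7810.
DWL = ½ × 3.3593 × 14.7810 = 24.8269.

DWL = $24.8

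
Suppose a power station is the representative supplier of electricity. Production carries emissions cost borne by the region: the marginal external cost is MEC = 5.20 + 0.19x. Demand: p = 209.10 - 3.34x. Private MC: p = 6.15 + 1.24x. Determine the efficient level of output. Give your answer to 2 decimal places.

x* = 41.46

Social marginal cost = private MC + MEC = 11.35 + 1.43x.
Set SMC = demand: 11.35 + 1.43x = 209.10 - 3.34x → x* = 41.4570.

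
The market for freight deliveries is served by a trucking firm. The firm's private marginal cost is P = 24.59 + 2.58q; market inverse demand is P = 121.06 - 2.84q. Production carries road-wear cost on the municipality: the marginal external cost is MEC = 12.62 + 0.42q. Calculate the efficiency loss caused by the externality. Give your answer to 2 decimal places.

DWL = 34.57

Market equilibrium (private): 24.59 + 2.58q = 121.06 - 2.84q → q_m = 17.7989.
Social marginal cost = private MC + MEC = 37.21 + 3.00q.
Set SMC = demand: 37.21 + 3.00q = 121.06 - 2.84q → q* = 14.3579.
The welfare-loss triangle has base |q_m − q*| and height MEC(q_m) (the vertical gap between SMC and demand is zero at q* and MEC at q_m).
DWL = ½ × 3.4410 × 20.0955 = 34.5743.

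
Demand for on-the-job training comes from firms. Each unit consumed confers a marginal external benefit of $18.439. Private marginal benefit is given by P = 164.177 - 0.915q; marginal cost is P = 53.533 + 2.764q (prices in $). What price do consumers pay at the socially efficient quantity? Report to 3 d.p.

Social marginal benefit = demand + MEB = 182.616 - 0.915q.
Set SMB = MC: 182.616 - 0.915q = 53.533 + 2.764q → q* = 35.0864.
Consumer price on the demand curve at q*: 164.177 − 0.915×35.0864 = 132.0729.

P = $132.073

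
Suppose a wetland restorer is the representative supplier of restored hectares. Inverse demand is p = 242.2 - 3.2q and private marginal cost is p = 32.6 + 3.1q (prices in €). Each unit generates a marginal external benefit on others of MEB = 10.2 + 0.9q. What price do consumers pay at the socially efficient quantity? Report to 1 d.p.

P = €111.9

Social marginal cost = private MC − MEB = 22.4 + 2.2q.
Set SMC = demand: 22.4 + 2.2q = 242.2 - 3.2q → q* = 40.7037.
Consumer price on the demand curve at q*: 242.2 − 3.2×40.7037 = 111.9482.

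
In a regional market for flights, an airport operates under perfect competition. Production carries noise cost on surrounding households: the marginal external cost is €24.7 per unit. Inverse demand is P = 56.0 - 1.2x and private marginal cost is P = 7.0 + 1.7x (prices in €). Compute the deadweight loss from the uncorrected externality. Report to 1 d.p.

Market equilibrium (private): 7.0 + 1.7x = 56.0 - 1.2x → x_m = 16.8966.
Social marginal cost = private MC + MEC = 31.7 + 1.7x.
Set SMC = demand: 31.7 + 1.7x = 56.0 - 1.2x → x* = 8.3793.
Height of the DWL triangle at x_m is SMC(x_m) − demand(x_m) = MEC(x_m) = 24.7000.
DWL = ½ × 8.5173 × 24.7000 = 105.1887.

DWL = €105.2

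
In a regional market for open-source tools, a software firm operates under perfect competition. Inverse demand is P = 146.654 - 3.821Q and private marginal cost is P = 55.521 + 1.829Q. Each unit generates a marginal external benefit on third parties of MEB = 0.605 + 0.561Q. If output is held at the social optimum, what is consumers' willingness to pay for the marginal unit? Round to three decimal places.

P = 77.774

Social marginal cost = private MC − MEB = 54.916 + 1.268Q.
Set SMC = demand: 54.916 + 1.268Q = 146.654 - 3.821Q → Q* = 18.0267.
Consumer price on the demand curve at Q*: 146.654 − 3.821×18.0267 = 77.7740.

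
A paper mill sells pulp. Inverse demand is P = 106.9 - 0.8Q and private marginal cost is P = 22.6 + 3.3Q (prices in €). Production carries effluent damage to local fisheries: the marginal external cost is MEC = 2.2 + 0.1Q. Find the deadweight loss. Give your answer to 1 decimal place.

Market equilibrium (private): 22.6 + 3.3Q = 106.9 - 0.8Q → Q_m = 20.5610.
Social marginal cost = private MC + MEC = 24.8 + 3.4Q.
Set SMC = demand: 24.8 + 3.4Q = 106.9 - 0.8Q → Q* = 19.5476.
Between Q* and Q_m the wedge SMC − demand runs linearly from 0 to MEC(Q_m), so the loss is a triangle.
DWL = ½ × 1.0134 × 4.2561 = 2.1566.

DWL = €2.2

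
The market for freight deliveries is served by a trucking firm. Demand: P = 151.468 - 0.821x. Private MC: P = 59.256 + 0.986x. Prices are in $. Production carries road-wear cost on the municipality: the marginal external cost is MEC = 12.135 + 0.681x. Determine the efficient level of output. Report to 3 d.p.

x* = 32.185

Social marginal cost = private MC + MEC = 71.391 + 1.667x.
Set SMC = demand: 71.391 + 1.667x = 151.468 - 0.821x → x* = 32.1853.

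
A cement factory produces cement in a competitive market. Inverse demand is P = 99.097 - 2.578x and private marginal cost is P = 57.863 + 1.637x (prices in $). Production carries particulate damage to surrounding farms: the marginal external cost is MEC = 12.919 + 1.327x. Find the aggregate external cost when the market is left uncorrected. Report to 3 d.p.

$189.880

Market equilibrium (private): 57.863 + 1.637x = 99.097 - 2.578x → x_m = 9.7827.
Total external cost = ∫₀^{x_m} (12.919 + 1.327x) dx = 12.919×9.7827 + ½×1.327×9.7827² = 189.8805.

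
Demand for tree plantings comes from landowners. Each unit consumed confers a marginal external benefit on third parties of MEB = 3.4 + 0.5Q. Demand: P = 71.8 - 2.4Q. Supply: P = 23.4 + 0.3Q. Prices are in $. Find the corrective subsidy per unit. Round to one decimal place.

subsidy = $15.2 per unit

Social marginal benefit = demand + MEB = 75.2 - 1.9Q.
Set SMB = MC: 75.2 - 1.9Q = 23.4 + 0.3Q → Q* = 23.5455.
The Pigouvian subsidy equals MEB at Q*: 3.4 + 0.5×23.5455 = 15.1728.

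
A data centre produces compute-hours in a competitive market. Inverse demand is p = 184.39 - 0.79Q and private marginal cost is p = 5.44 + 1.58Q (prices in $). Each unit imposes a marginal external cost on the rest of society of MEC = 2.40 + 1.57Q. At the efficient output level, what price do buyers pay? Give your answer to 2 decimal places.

P = $148.99

Social marginal cost = private MC + MEC = 7.84 + 3.15Q.
Set SMC = demand: 7.84 + 3.15Q = 184.39 - 0.79Q → Q* = 44.8096.
Consumer price on the demand curve at Q*: 184.39 − 0.79×44.8096 = 148.9904.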